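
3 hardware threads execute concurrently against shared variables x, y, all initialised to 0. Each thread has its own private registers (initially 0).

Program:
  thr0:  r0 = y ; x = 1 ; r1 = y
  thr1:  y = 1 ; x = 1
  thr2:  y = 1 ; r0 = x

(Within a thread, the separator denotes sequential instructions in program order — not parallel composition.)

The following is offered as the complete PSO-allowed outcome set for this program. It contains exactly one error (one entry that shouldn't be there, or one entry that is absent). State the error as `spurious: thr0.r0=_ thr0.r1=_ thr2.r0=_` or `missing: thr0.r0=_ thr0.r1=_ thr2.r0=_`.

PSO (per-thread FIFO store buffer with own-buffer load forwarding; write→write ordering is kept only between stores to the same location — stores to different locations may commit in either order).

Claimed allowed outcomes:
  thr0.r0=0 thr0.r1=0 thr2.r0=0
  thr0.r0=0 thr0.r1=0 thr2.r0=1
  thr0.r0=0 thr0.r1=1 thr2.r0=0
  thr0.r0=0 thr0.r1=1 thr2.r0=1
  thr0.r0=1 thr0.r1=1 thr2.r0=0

missing: thr0.r0=1 thr0.r1=1 thr2.r0=1

outcome vector order: (thr0.r0,thr0.r1,thr2.r0)
[PSO] allowed = {0/0/0 0/0/1 0/1/0 0/1/1 1/1/0 1/1/1}
PSO∖claimed = {1/1/1}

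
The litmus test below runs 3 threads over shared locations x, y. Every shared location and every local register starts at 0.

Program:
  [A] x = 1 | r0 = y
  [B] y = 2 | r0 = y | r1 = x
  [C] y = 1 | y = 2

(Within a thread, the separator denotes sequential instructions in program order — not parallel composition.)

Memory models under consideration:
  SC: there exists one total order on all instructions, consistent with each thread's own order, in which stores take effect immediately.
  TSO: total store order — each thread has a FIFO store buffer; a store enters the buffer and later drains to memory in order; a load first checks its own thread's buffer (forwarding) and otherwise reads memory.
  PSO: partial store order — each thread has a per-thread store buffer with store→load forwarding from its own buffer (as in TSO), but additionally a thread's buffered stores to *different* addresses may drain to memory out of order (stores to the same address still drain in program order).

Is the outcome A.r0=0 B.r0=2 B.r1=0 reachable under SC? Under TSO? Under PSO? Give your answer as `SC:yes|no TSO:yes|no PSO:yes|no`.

outcome vector order: (A.r0,B.r0,B.r1)
SC (10): <0 1 1> <0 2 1> <1 1 0> <1 1 1> <1 2 0> <1 2 1> <2 1 0> <2 1 1> <2 2 0> <2 2 1>
TSO (12): <0 1 0> <0 1 1> <0 2 0> <0 2 1> <1 1 0> <1 1 1> <1 2 0> <1 2 1> <2 1 0> <2 1 1> <2 2 0> <2 2 1>
PSO (12): <0 1 0> <0 1 1> <0 2 0> <0 2 1> <1 1 0> <1 1 1> <1 2 0> <1 2 1> <2 1 0> <2 1 1> <2 2 0> <2 2 1>
target <0 2 0> ∈ {TSO,PSO}

SC:no TSO:yes PSO:yes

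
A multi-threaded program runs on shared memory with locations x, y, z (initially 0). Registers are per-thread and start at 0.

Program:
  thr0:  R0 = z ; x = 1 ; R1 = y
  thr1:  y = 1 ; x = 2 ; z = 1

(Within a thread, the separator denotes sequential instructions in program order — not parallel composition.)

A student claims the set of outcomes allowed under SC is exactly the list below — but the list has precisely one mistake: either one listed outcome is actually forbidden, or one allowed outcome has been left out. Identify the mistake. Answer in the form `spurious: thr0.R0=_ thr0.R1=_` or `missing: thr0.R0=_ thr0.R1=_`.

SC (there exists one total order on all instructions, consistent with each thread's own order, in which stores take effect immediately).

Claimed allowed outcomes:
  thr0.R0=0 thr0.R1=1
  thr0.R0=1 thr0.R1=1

missing: thr0.R0=0 thr0.R1=0

outcome vector order: (thr0.R0,thr0.R1)
SC (3): (0,0); (0,1); (1,1)
SC∖claimed = {(0,0)}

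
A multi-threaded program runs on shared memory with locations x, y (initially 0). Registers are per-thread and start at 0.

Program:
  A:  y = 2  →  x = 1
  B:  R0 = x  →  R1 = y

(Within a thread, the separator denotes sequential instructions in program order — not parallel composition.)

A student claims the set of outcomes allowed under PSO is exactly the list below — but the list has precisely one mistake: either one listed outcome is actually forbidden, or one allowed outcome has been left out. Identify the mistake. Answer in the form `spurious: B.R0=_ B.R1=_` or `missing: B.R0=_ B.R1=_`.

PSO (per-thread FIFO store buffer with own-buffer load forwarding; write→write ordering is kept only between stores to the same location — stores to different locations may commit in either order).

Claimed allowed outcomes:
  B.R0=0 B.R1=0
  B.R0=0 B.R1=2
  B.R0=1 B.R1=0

missing: B.R0=1 B.R1=2

outcome vector order: (B.R0,B.R1)
[PSO] allowed = {(0,0) (0,2) (1,0) (1,2)}
PSO∖claimed = {(1,2)}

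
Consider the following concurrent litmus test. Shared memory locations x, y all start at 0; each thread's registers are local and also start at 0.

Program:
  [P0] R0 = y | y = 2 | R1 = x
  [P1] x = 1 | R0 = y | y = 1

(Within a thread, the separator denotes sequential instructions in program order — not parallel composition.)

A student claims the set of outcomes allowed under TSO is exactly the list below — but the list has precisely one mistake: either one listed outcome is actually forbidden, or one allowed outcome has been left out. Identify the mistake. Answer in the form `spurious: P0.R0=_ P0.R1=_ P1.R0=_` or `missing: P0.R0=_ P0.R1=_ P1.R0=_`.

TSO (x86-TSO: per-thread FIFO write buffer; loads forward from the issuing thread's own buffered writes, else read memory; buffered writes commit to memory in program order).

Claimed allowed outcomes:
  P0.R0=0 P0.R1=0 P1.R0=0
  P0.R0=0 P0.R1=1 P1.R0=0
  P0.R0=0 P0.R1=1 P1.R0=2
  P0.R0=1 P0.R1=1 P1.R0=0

missing: P0.R0=0 P0.R1=0 P1.R0=2

outcome vector order: (P0.R0,P0.R1,P1.R0)
TSO (5): 000, 002, 010, 012, 110
TSO∖claimed = {002}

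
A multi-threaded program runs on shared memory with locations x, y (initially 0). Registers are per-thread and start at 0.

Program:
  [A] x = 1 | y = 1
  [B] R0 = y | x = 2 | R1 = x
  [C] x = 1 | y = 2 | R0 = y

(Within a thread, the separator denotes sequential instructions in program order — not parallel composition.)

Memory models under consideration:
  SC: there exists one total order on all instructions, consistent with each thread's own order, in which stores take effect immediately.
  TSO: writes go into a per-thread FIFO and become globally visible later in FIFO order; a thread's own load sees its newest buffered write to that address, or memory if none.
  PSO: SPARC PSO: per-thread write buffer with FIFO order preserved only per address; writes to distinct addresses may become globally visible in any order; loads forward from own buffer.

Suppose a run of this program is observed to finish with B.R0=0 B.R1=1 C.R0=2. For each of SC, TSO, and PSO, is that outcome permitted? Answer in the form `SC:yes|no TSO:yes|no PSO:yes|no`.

SC:yes TSO:yes PSO:yes

outcome vector order: (B.R0,B.R1,C.R0)
SC (11): (0,1,1) (0,1,2) (0,2,1) (0,2,2) (1,1,2) (1,2,1) (1,2,2) (2,1,1) (2,1,2) (2,2,1) (2,2,2)
TSO (11): (0,1,1) (0,1,2) (0,2,1) (0,2,2) (1,1,2) (1,2,1) (1,2,2) (2,1,1) (2,1,2) (2,2,1) (2,2,2)
PSO (12): (0,1,1) (0,1,2) (0,2,1) (0,2,2) (1,1,1) (1,1,2) (1,2,1) (1,2,2) (2,1,1) (2,1,2) (2,2,1) (2,2,2)
target (0,1,2) ∈ {SC,TSO,PSO}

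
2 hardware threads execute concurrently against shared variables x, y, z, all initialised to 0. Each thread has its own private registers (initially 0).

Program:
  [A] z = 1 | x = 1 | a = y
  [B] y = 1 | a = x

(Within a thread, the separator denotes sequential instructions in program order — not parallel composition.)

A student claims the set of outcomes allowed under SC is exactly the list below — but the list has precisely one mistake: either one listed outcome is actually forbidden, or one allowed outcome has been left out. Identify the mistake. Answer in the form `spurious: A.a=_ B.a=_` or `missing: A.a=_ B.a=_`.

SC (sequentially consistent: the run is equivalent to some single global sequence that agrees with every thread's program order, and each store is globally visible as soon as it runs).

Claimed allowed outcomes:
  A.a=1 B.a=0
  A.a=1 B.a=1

missing: A.a=0 B.a=1

outcome vector order: (A.a,B.a)
SC (3): <0 1>; <1 0>; <1 1>
SC∖claimed = {<0 1>}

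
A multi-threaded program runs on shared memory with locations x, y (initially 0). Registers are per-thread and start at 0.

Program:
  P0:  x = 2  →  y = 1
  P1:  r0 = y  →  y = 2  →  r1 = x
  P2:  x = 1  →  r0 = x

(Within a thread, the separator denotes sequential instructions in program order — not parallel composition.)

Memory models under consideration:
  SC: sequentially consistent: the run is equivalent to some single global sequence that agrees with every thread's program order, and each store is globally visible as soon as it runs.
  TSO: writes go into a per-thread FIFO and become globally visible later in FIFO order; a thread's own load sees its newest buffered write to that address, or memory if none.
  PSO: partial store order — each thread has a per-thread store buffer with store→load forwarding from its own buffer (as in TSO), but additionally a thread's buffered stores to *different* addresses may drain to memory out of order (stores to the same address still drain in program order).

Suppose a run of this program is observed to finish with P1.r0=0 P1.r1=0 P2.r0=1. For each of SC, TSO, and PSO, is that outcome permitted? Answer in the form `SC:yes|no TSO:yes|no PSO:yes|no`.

SC:yes TSO:yes PSO:yes

outcome vector order: (P1.r0,P1.r1,P2.r0)
[SC] allowed = {001; 002; 011; 012; 021; 022; 111; 121; 122}
[TSO] allowed = {001; 002; 011; 012; 021; 022; 111; 121; 122}
[PSO] allowed = {001; 002; 011; 012; 021; 022; 101; 102; 111; 112; 121; 122}
target 001 ∈ {SC,TSO,PSO}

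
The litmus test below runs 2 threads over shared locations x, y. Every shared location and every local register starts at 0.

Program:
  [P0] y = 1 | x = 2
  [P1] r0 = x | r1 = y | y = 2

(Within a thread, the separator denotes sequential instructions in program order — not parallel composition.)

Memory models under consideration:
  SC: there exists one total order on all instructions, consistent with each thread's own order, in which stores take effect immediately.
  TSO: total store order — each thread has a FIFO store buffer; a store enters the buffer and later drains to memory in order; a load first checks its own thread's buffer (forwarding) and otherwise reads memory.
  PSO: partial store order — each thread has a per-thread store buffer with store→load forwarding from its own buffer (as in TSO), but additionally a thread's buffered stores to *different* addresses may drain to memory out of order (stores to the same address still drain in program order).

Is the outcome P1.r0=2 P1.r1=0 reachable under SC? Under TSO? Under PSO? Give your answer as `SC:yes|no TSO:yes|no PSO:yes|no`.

outcome vector order: (P1.r0,P1.r1)
under SC → 0/0 0/1 2/1
under TSO → 0/0 0/1 2/1
under PSO → 0/0 0/1 2/0 2/1
target 2/0 ∈ {PSO}

SC:no TSO:no PSO:yes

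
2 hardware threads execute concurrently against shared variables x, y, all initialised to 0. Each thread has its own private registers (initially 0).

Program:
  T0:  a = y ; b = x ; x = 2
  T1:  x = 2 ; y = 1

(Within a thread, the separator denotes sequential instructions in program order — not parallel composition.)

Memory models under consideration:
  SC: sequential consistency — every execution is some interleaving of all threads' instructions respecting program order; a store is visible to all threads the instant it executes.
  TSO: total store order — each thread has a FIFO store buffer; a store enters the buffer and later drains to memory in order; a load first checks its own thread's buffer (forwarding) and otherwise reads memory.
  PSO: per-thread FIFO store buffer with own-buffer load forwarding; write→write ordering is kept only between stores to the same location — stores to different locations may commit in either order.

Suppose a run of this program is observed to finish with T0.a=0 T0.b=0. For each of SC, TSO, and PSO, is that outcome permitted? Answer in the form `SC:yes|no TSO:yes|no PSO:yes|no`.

SC:yes TSO:yes PSO:yes

outcome vector order: (T0.a,T0.b)
SC: 3 outcomes — {0/0, 0/2, 1/2}
TSO: 3 outcomes — {0/0, 0/2, 1/2}
PSO: 4 outcomes — {0/0, 0/2, 1/0, 1/2}
target 0/0 ∈ {SC,TSO,PSO}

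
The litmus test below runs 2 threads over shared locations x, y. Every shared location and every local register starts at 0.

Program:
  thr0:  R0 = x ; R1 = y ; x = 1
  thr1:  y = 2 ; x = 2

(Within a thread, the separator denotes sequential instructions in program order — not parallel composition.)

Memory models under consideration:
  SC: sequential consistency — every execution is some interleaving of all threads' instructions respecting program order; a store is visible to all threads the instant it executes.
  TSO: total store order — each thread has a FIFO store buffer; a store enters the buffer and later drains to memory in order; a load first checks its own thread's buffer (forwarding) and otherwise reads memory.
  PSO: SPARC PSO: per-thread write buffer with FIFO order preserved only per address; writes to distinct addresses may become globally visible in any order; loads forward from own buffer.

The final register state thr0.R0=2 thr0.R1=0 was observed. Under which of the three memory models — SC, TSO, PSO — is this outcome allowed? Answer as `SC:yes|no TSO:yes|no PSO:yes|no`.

SC:no TSO:no PSO:yes

outcome vector order: (thr0.R0,thr0.R1)
SC (3): <0 0>, <0 2>, <2 2>
TSO (3): <0 0>, <0 2>, <2 2>
PSO (4): <0 0>, <0 2>, <2 0>, <2 2>
target <2 0> ∈ {PSO}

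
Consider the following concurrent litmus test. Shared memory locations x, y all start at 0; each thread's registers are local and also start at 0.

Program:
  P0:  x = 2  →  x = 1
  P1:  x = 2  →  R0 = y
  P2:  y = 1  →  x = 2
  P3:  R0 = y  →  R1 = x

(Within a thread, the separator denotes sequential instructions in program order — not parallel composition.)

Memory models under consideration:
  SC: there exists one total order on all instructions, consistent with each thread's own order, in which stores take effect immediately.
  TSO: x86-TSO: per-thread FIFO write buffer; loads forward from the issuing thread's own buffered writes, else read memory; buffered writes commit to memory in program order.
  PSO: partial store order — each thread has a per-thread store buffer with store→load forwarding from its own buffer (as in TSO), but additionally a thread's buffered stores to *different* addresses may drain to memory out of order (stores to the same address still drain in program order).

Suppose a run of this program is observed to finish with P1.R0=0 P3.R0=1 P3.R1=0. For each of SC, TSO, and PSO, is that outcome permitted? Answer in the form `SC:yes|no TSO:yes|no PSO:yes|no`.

SC:no TSO:yes PSO:yes

outcome vector order: (P1.R0,P3.R0,P3.R1)
under SC → 000, 001, 002, 011, 012, 100, 101, 102, 110, 111, 112
under TSO → 000, 001, 002, 010, 011, 012, 100, 101, 102, 110, 111, 112
under PSO → 000, 001, 002, 010, 011, 012, 100, 101, 102, 110, 111, 112
target 010 ∈ {TSO,PSO}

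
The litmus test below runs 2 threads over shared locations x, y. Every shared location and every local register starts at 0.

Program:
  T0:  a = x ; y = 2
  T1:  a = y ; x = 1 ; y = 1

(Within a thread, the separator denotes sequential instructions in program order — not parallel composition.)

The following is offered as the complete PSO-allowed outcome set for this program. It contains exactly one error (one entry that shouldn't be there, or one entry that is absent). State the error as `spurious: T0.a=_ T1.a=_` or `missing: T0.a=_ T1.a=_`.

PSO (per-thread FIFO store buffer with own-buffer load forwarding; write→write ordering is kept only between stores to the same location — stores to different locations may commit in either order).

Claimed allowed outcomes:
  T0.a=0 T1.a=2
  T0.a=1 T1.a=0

missing: T0.a=0 T1.a=0

outcome vector order: (T0.a,T1.a)
PSO: 3 outcomes — {0/0, 0/2, 1/0}
PSO∖claimed = {0/0}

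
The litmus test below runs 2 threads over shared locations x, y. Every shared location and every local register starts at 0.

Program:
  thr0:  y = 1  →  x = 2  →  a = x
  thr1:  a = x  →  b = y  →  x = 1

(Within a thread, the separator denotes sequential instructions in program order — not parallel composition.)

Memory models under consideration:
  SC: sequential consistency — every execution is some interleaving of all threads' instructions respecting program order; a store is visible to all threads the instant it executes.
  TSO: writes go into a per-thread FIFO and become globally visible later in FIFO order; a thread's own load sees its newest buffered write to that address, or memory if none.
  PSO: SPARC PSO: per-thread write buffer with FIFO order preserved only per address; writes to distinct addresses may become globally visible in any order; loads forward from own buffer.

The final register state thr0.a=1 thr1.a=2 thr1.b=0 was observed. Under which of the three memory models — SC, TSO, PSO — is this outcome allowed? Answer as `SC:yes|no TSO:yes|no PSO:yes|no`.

SC:no TSO:no PSO:yes

outcome vector order: (thr0.a,thr1.a,thr1.b)
SC (6): (1,0,0) (1,0,1) (1,2,1) (2,0,0) (2,0,1) (2,2,1)
TSO (6): (1,0,0) (1,0,1) (1,2,1) (2,0,0) (2,0,1) (2,2,1)
PSO (8): (1,0,0) (1,0,1) (1,2,0) (1,2,1) (2,0,0) (2,0,1) (2,2,0) (2,2,1)
target (1,2,0) ∈ {PSO}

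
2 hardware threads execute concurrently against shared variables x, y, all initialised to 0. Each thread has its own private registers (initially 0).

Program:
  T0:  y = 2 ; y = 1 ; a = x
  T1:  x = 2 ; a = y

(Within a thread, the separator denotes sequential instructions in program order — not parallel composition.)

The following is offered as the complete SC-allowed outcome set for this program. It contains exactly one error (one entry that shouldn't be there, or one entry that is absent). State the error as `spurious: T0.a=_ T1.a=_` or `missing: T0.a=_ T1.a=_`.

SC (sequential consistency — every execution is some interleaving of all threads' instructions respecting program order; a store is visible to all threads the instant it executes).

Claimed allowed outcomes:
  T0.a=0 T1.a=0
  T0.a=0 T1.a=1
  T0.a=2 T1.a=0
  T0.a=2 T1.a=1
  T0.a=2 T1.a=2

spurious: T0.a=0 T1.a=0

outcome vector order: (T0.a,T1.a)
SC: 4 outcomes — {(0,1); (2,0); (2,1); (2,2)}
claimed∖SC = {(0,0)}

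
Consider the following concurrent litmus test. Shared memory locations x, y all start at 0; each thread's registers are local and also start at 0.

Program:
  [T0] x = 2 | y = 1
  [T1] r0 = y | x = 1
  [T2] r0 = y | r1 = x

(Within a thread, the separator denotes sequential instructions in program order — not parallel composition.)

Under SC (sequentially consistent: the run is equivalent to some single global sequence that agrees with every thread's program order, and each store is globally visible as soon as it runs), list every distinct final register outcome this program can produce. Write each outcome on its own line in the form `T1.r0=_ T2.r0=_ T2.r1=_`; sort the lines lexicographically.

outcome vector order: (T1.r0,T2.r0,T2.r1)
|SC outcomes| = 10

T1.r0=0 T2.r0=0 T2.r1=0
T1.r0=0 T2.r0=0 T2.r1=1
T1.r0=0 T2.r0=0 T2.r1=2
T1.r0=0 T2.r0=1 T2.r1=1
T1.r0=0 T2.r0=1 T2.r1=2
T1.r0=1 T2.r0=0 T2.r1=0
T1.r0=1 T2.r0=0 T2.r1=1
T1.r0=1 T2.r0=0 T2.r1=2
T1.r0=1 T2.r0=1 T2.r1=1
T1.r0=1 T2.r0=1 T2.r1=2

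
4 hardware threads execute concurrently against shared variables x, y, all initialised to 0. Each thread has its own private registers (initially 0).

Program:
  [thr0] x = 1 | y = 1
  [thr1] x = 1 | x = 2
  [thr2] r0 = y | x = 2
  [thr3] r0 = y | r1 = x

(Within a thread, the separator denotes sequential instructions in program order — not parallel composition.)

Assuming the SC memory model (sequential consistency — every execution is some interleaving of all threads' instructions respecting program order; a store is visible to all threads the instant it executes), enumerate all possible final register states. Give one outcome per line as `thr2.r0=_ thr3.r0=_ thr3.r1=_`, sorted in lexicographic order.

outcome vector order: (thr2.r0,thr3.r0,thr3.r1)
|SC outcomes| = 10

thr2.r0=0 thr3.r0=0 thr3.r1=0
thr2.r0=0 thr3.r0=0 thr3.r1=1
thr2.r0=0 thr3.r0=0 thr3.r1=2
thr2.r0=0 thr3.r0=1 thr3.r1=1
thr2.r0=0 thr3.r0=1 thr3.r1=2
thr2.r0=1 thr3.r0=0 thr3.r1=0
thr2.r0=1 thr3.r0=0 thr3.r1=1
thr2.r0=1 thr3.r0=0 thr3.r1=2
thr2.r0=1 thr3.r0=1 thr3.r1=1
thr2.r0=1 thr3.r0=1 thr3.r1=2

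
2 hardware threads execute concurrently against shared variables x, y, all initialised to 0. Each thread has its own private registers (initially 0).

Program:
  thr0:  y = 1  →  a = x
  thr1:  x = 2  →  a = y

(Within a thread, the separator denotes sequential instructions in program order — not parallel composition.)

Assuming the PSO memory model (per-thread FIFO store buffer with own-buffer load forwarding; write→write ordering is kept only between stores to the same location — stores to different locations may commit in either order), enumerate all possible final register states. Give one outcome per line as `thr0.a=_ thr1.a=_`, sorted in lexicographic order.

outcome vector order: (thr0.a,thr1.a)
|PSO outcomes| = 4

thr0.a=0 thr1.a=0
thr0.a=0 thr1.a=1
thr0.a=2 thr1.a=0
thr0.a=2 thr1.a=1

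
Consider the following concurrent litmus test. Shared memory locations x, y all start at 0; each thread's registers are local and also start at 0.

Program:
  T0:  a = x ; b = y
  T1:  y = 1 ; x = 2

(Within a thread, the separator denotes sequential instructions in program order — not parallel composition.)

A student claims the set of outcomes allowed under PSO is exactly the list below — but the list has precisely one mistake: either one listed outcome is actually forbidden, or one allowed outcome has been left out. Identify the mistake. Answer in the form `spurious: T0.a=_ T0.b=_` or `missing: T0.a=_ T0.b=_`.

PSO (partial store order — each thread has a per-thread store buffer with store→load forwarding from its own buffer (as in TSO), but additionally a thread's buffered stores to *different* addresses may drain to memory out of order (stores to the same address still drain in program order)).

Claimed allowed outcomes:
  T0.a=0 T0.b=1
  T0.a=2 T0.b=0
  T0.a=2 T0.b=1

outcome vector order: (T0.a,T0.b)
under PSO → 0/0 0/1 2/0 2/1
PSO∖claimed = {0/0}

missing: T0.a=0 T0.b=0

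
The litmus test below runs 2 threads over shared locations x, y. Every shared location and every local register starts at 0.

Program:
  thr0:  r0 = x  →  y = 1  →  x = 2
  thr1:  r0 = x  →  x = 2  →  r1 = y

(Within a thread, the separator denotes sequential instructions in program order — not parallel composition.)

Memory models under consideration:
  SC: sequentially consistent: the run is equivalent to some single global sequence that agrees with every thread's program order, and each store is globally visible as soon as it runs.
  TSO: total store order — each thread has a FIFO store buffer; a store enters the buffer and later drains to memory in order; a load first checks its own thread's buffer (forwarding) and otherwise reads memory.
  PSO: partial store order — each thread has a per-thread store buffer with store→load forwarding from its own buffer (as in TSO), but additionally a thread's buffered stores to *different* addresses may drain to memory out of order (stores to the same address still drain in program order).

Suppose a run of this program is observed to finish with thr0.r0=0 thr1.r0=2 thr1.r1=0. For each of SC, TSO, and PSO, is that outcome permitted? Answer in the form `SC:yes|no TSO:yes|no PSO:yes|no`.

outcome vector order: (thr0.r0,thr1.r0,thr1.r1)
SC (5): 0/0/0, 0/0/1, 0/2/1, 2/0/0, 2/0/1
TSO (5): 0/0/0, 0/0/1, 0/2/1, 2/0/0, 2/0/1
PSO (6): 0/0/0, 0/0/1, 0/2/0, 0/2/1, 2/0/0, 2/0/1
target 0/2/0 ∈ {PSO}

SC:no TSO:no PSO:yes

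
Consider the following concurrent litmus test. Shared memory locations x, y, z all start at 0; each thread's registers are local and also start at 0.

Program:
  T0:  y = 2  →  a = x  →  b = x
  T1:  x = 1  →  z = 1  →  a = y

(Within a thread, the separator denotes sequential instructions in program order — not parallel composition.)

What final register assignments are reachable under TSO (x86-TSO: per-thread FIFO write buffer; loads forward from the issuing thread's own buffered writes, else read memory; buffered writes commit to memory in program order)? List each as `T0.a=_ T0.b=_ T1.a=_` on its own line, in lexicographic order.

T0.a=0 T0.b=0 T1.a=0
T0.a=0 T0.b=0 T1.a=2
T0.a=0 T0.b=1 T1.a=0
T0.a=0 T0.b=1 T1.a=2
T0.a=1 T0.b=1 T1.a=0
T0.a=1 T0.b=1 T1.a=2

outcome vector order: (T0.a,T0.b,T1.a)
|TSO outcomes| = 6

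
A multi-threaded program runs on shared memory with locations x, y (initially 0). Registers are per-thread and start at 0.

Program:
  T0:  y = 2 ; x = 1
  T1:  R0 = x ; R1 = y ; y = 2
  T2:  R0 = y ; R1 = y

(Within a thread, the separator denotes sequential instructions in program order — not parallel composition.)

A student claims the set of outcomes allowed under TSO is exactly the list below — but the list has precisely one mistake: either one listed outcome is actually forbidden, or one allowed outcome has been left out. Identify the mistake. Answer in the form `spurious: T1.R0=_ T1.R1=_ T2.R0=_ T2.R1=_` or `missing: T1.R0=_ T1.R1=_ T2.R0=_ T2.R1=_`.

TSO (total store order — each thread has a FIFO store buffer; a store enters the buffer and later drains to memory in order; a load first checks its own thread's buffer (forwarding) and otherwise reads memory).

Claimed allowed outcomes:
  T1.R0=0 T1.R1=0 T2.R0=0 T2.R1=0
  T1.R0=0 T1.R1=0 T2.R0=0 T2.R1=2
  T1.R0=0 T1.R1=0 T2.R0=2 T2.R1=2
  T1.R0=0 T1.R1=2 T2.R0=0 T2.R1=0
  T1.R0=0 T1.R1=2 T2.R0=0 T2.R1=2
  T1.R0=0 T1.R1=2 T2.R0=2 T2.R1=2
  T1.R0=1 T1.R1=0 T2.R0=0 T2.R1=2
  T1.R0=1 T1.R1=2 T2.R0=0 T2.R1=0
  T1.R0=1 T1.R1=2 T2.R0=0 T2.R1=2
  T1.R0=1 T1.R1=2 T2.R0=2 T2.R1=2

spurious: T1.R0=1 T1.R1=0 T2.R0=0 T2.R1=2

outcome vector order: (T1.R0,T1.R1,T2.R0,T2.R1)
[TSO] allowed = {<0 0 0 0>, <0 0 0 2>, <0 0 2 2>, <0 2 0 0>, <0 2 0 2>, <0 2 2 2>, <1 2 0 0>, <1 2 0 2>, <1 2 2 2>}
claimed∖TSO = {<1 0 0 2>}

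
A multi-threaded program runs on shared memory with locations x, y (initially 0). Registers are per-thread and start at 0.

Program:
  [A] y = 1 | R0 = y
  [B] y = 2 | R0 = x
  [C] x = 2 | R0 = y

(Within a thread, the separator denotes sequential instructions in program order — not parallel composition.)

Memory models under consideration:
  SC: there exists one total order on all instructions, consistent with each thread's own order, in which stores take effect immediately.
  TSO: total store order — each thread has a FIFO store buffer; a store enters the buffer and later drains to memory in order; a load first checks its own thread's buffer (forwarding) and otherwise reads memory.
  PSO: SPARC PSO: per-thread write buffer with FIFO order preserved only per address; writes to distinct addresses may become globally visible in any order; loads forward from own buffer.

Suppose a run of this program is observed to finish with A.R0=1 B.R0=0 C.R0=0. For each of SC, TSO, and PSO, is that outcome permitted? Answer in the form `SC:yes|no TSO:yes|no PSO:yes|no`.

SC:no TSO:yes PSO:yes

outcome vector order: (A.R0,B.R0,C.R0)
under SC → (1,0,1) (1,0,2) (1,2,0) (1,2,1) (1,2,2) (2,0,2) (2,2,0) (2,2,1) (2,2,2)
under TSO → (1,0,0) (1,0,1) (1,0,2) (1,2,0) (1,2,1) (1,2,2) (2,0,0) (2,0,1) (2,0,2) (2,2,0) (2,2,1) (2,2,2)
under PSO → (1,0,0) (1,0,1) (1,0,2) (1,2,0) (1,2,1) (1,2,2) (2,0,0) (2,0,1) (2,0,2) (2,2,0) (2,2,1) (2,2,2)
target (1,0,0) ∈ {TSO,PSO}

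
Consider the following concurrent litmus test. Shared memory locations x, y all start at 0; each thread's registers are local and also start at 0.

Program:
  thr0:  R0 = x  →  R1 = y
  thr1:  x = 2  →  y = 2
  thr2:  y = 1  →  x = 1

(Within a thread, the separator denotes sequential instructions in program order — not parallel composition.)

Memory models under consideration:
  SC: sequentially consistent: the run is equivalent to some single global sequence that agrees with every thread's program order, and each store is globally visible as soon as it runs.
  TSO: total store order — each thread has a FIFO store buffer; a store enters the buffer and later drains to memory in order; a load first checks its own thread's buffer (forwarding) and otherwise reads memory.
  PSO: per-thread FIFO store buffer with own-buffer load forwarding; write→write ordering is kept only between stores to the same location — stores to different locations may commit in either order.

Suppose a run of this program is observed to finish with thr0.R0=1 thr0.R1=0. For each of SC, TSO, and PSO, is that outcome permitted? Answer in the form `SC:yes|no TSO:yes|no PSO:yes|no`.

SC:no TSO:no PSO:yes

outcome vector order: (thr0.R0,thr0.R1)
SC (8): 00, 01, 02, 11, 12, 20, 21, 22
TSO (8): 00, 01, 02, 11, 12, 20, 21, 22
PSO (9): 00, 01, 02, 10, 11, 12, 20, 21, 22
target 10 ∈ {PSO}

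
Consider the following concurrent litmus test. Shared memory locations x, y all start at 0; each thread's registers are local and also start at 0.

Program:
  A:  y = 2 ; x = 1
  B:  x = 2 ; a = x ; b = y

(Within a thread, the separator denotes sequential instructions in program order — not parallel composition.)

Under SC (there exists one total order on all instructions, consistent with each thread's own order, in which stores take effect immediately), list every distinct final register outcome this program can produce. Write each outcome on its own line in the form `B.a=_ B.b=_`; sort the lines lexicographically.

B.a=1 B.b=2
B.a=2 B.b=0
B.a=2 B.b=2

outcome vector order: (B.a,B.b)
|SC outcomes| = 3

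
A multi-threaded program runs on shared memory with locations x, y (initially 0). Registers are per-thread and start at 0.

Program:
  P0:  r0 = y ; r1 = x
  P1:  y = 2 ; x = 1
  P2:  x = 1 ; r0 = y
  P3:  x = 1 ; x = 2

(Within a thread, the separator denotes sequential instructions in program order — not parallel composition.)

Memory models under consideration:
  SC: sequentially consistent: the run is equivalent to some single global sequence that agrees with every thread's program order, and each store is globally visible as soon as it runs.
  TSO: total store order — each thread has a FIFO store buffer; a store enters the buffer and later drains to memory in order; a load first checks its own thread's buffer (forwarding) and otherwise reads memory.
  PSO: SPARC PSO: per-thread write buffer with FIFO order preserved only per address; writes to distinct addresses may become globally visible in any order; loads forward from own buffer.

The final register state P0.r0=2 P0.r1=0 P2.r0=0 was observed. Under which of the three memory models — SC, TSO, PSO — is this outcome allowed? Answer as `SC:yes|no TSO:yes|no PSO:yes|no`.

outcome vector order: (P0.r0,P0.r1,P2.r0)
under SC → 0/0/0, 0/0/2, 0/1/0, 0/1/2, 0/2/0, 0/2/2, 2/0/2, 2/1/0, 2/1/2, 2/2/0, 2/2/2
under TSO → 0/0/0, 0/0/2, 0/1/0, 0/1/2, 0/2/0, 0/2/2, 2/0/0, 2/0/2, 2/1/0, 2/1/2, 2/2/0, 2/2/2
under PSO → 0/0/0, 0/0/2, 0/1/0, 0/1/2, 0/2/0, 0/2/2, 2/0/0, 2/0/2, 2/1/0, 2/1/2, 2/2/0, 2/2/2
target 2/0/0 ∈ {TSO,PSO}

SC:no TSO:yes PSO:yes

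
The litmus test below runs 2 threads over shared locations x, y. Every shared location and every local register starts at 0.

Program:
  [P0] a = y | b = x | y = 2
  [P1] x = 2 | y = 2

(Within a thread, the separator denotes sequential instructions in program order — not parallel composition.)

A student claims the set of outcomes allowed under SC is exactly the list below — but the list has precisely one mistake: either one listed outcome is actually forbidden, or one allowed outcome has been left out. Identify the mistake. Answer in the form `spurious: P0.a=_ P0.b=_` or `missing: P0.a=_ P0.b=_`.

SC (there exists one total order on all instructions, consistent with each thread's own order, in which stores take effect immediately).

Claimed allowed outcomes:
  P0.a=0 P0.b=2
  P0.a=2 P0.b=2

missing: P0.a=0 P0.b=0

outcome vector order: (P0.a,P0.b)
SC: 3 outcomes — {0/0, 0/2, 2/2}
SC∖claimed = {0/0}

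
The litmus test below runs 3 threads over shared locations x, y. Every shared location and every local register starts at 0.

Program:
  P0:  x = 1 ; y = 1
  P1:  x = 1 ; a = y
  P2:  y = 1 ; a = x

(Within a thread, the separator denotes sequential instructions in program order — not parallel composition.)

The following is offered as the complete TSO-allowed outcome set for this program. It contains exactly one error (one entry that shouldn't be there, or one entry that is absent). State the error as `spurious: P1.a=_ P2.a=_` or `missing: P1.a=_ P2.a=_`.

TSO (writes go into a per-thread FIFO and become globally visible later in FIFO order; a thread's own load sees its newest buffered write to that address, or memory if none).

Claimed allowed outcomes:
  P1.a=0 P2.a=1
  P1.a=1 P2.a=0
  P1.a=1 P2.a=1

missing: P1.a=0 P2.a=0

outcome vector order: (P1.a,P2.a)
TSO (4): (0,0) (0,1) (1,0) (1,1)
TSO∖claimed = {(0,0)}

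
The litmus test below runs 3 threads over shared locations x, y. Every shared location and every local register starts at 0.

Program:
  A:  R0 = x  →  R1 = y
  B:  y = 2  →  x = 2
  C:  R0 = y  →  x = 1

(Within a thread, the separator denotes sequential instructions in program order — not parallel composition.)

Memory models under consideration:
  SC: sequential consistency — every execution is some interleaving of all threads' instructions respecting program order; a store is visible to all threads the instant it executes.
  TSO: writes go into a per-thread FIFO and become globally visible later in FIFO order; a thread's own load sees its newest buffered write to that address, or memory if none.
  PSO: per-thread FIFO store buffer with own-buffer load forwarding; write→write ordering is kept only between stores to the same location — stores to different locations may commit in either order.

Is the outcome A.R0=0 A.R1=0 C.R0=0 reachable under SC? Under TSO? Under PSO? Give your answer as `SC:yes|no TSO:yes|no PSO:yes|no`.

outcome vector order: (A.R0,A.R1,C.R0)
SC: 9 outcomes — {000 002 020 022 100 120 122 220 222}
TSO: 9 outcomes — {000 002 020 022 100 120 122 220 222}
PSO: 11 outcomes — {000 002 020 022 100 120 122 200 202 220 222}
target 000 ∈ {SC,TSO,PSO}

SC:yes TSO:yes PSO:yes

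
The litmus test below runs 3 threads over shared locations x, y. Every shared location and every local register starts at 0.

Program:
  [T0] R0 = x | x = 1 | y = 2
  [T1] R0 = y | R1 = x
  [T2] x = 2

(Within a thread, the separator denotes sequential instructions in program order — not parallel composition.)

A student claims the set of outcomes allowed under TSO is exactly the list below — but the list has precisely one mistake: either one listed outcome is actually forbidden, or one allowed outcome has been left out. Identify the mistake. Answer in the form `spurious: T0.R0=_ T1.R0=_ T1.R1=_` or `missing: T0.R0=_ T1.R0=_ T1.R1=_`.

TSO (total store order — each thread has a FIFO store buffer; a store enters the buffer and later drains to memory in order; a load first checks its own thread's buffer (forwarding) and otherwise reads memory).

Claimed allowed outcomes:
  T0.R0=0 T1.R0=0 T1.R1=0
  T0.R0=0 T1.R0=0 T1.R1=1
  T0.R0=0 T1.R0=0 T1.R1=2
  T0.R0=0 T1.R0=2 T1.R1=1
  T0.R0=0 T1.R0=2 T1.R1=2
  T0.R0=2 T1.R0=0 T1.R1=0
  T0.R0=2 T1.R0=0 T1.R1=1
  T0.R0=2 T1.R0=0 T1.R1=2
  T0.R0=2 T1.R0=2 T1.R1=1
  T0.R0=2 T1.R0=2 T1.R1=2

spurious: T0.R0=2 T1.R0=2 T1.R1=2

outcome vector order: (T0.R0,T1.R0,T1.R1)
TSO: 9 outcomes — {<0 0 0>; <0 0 1>; <0 0 2>; <0 2 1>; <0 2 2>; <2 0 0>; <2 0 1>; <2 0 2>; <2 2 1>}
claimed∖TSO = {<2 2 2>}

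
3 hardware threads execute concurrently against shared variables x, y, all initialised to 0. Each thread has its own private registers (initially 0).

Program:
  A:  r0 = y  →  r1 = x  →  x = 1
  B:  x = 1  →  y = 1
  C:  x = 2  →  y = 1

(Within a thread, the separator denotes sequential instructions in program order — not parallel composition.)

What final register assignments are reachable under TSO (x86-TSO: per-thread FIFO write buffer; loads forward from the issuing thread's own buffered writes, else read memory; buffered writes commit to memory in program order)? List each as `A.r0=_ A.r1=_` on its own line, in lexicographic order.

outcome vector order: (A.r0,A.r1)
|TSO outcomes| = 5

A.r0=0 A.r1=0
A.r0=0 A.r1=1
A.r0=0 A.r1=2
A.r0=1 A.r1=1
A.r0=1 A.r1=2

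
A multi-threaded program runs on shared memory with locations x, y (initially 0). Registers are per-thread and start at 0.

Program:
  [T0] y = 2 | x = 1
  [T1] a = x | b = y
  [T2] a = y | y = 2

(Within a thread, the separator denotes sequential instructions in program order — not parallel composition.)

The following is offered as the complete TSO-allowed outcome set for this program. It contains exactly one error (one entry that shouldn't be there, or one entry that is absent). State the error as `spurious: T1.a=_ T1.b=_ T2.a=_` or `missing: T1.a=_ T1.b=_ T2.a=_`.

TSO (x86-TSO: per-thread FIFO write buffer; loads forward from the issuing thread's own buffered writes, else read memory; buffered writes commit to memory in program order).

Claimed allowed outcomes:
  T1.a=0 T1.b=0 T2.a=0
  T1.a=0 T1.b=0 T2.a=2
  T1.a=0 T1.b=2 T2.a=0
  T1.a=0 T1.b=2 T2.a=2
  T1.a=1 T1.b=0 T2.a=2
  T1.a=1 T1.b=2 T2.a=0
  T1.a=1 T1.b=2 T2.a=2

spurious: T1.a=1 T1.b=0 T2.a=2

outcome vector order: (T1.a,T1.b,T2.a)
TSO (6): (0,0,0) (0,0,2) (0,2,0) (0,2,2) (1,2,0) (1,2,2)
claimed∖TSO = {(1,0,2)}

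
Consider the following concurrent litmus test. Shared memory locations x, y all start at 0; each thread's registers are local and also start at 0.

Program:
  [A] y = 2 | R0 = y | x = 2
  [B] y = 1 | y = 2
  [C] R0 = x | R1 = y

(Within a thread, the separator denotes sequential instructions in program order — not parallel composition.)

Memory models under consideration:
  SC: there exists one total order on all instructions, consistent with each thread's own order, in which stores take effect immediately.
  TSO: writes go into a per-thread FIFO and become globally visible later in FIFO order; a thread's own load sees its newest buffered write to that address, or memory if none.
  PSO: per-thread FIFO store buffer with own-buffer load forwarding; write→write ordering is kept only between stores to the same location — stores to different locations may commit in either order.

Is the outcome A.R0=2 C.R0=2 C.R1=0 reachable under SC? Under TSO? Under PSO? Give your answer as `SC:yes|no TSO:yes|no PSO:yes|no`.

SC:no TSO:no PSO:yes

outcome vector order: (A.R0,C.R0,C.R1)
SC (10): <1 0 0>, <1 0 1>, <1 0 2>, <1 2 1>, <1 2 2>, <2 0 0>, <2 0 1>, <2 0 2>, <2 2 1>, <2 2 2>
TSO (10): <1 0 0>, <1 0 1>, <1 0 2>, <1 2 1>, <1 2 2>, <2 0 0>, <2 0 1>, <2 0 2>, <2 2 1>, <2 2 2>
PSO (11): <1 0 0>, <1 0 1>, <1 0 2>, <1 2 1>, <1 2 2>, <2 0 0>, <2 0 1>, <2 0 2>, <2 2 0>, <2 2 1>, <2 2 2>
target <2 2 0> ∈ {PSO}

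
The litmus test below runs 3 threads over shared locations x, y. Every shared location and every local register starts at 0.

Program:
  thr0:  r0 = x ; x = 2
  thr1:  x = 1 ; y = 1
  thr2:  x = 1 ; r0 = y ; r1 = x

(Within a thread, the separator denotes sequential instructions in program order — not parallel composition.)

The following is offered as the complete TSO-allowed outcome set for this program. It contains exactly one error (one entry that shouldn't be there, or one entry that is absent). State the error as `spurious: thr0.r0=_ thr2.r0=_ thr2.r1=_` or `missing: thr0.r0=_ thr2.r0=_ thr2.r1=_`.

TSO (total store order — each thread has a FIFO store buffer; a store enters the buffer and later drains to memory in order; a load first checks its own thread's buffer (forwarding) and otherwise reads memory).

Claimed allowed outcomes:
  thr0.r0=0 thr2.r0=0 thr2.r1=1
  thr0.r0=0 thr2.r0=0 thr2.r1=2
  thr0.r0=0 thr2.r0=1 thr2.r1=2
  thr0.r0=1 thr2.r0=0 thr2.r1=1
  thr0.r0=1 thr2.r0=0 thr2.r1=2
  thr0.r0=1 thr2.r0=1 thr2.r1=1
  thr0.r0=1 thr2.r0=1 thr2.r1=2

missing: thr0.r0=0 thr2.r0=1 thr2.r1=1

outcome vector order: (thr0.r0,thr2.r0,thr2.r1)
TSO (8): 001 002 011 012 101 102 111 112
TSO∖claimed = {011}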